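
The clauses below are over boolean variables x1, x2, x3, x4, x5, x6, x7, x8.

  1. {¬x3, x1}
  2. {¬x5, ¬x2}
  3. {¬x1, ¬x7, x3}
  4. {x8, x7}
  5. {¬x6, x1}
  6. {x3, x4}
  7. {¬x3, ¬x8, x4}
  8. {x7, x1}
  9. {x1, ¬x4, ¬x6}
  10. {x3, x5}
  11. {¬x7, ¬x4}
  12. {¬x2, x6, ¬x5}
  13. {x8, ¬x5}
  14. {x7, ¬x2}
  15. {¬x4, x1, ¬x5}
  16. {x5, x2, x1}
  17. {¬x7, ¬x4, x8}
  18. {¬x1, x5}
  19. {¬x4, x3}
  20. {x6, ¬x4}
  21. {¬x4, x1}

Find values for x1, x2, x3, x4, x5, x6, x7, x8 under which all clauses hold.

x1 = 1, x2 = 0, x3 = 1, x4 = 1, x5 = 1, x6 = 1, x7 = 0, x8 = 1

Check each clause:
  1. {¬x3, x1} — x1 is true.
  2. {¬x2, ¬x5} — ¬x2 is true.
  3. {¬x7, ¬x1, x3} — ¬x7 is true.
  4. {x7, x8} — x8 is true.
  5. {¬x6, x1} — x1 is true.
  6. {x3, x4} — x3 is true.
  7. {x4, ¬x3, ¬x8} — x4 is true.
  8. {x7, x1} — x1 is true.
  9. {¬x4, x1, ¬x6} — x1 is true.
  10. {x3, x5} — x3 is true.
  11. {¬x7, ¬x4} — ¬x7 is true.
  12. {¬x5, ¬x2, x6} — ¬x2 is true.
  13. {x8, ¬x5} — x8 is true.
  14. {x7, ¬x2} — ¬x2 is true.
  15. {¬x4, x1, ¬x5} — x1 is true.
  16. {x1, x2, x5} — x1 is true.
  17. {¬x7, ¬x4, x8} — x8 is true.
  18. {¬x1, x5} — x5 is true.
  19. {x3, ¬x4} — x3 is true.
  20. {¬x4, x6} — x6 is true.
  21. {¬x4, x1} — x1 is true.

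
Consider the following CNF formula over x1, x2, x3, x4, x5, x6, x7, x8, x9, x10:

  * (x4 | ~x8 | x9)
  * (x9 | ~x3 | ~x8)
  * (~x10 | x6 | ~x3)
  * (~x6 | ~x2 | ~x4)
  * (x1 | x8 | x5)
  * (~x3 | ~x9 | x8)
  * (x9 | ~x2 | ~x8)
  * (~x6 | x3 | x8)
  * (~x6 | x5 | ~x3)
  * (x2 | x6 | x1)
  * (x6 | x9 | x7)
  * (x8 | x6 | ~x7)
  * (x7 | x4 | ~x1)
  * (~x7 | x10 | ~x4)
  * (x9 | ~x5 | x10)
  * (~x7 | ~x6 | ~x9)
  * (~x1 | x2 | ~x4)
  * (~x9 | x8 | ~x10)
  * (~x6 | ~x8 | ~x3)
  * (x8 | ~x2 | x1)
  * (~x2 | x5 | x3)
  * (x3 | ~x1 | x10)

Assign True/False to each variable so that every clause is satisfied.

x1=F, x2=F, x3=F, x4=F, x5=T, x6=T, x7=F, x8=T, x9=T, x10=T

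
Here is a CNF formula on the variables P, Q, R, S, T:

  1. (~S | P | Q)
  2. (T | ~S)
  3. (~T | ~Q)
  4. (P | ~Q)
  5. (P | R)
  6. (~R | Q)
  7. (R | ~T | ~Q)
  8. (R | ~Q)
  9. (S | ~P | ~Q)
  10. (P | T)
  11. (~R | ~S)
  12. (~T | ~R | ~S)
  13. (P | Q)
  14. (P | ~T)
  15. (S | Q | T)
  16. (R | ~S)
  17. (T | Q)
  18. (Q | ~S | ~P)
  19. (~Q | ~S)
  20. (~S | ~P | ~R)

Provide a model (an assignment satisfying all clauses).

P = True, Q = False, R = False, S = False, T = True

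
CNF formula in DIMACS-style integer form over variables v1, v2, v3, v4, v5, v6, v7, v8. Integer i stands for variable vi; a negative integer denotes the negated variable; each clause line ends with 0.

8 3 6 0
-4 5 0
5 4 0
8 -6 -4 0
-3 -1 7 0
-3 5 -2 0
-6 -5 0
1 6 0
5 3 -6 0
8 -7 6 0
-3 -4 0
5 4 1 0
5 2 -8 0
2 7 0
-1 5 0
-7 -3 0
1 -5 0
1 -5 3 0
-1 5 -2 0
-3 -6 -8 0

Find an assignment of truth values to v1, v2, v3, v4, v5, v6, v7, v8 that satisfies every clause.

v1 = 1  v2 = 0  v3 = 0  v4 = 1  v5 = 1  v6 = 0  v7 = 1  v8 = 1

Set v1 = True and propagate.
  then v5 is forced to True.
  then v6 is forced to False.
Branch on v2: take v2 = False.
  then v7 is forced to True.
  then v8 is forced to True.
  then v3 is forced to False.
v4 is now unconstrained; take v4 = True.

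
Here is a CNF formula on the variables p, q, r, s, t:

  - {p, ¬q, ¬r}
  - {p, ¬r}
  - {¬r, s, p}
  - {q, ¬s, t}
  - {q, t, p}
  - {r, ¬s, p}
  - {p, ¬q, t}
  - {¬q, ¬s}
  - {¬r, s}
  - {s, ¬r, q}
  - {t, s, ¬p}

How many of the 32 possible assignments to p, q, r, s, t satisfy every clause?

The models are:
  p=F q=F r=F s=F t=T
  p=F q=T r=F s=F t=T
  p=T q=F r=F s=F t=T
  p=T q=F r=F s=T t=T
  p=T q=F r=T s=T t=T
  p=T q=T r=F s=F t=T
Count: 6.

6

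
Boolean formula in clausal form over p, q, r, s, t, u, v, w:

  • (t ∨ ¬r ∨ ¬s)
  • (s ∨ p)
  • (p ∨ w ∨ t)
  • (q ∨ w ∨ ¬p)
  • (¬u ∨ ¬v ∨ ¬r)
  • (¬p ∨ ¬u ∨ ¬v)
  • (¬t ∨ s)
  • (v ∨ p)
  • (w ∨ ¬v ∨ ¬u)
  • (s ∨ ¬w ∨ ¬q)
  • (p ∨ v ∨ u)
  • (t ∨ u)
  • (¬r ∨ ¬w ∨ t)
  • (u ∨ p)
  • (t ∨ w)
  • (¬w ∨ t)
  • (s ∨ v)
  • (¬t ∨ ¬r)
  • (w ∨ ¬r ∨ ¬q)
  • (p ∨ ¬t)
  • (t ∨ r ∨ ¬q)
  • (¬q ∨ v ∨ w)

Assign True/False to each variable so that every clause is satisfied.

p=T, q=F, r=F, s=T, t=T, u=T, v=F, w=T

Check each clause:
  1. (¬r ∨ t ∨ ¬s) — t is true.
  2. (s ∨ p) — p is true.
  3. (w ∨ p ∨ t) — w is true.
  4. (w ∨ ¬p ∨ q) — w is true.
  5. (¬u ∨ ¬r ∨ ¬v) — ¬v is true.
  6. (¬p ∨ ¬v ∨ ¬u) — ¬v is true.
  7. (s ∨ ¬t) — s is true.
  8. (v ∨ p) — p is true.
  9. (¬v ∨ w ∨ ¬u) — w is true.
  10. (¬w ∨ s ∨ ¬q) — s is true.
  11. (v ∨ u ∨ p) — p is true.
  12. (t ∨ u) — t is true.
  13. (¬w ∨ ¬r ∨ t) — t is true.
  14. (p ∨ u) — p is true.
  15. (w ∨ t) — w is true.
  16. (t ∨ ¬w) — t is true.
  17. (s ∨ v) — s is true.
  18. (¬r ∨ ¬t) — ¬r is true.
  19. (¬q ∨ ¬r ∨ w) — w is true.
  20. (¬t ∨ p) — p is true.
  21. (¬q ∨ r ∨ t) — t is true.
  22. (w ∨ v ∨ ¬q) — w is true.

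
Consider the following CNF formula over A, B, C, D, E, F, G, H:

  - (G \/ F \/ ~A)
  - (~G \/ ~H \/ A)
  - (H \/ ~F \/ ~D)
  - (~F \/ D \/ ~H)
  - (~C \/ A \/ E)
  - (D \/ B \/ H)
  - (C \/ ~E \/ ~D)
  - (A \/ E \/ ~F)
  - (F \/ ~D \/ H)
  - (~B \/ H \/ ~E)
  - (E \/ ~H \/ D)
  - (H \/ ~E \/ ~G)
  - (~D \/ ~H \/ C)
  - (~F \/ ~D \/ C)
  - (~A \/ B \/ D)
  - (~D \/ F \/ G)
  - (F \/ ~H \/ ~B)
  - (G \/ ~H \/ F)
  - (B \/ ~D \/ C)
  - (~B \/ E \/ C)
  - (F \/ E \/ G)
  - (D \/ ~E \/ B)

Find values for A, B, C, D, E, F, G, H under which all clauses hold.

A=1, B=0, C=1, D=1, E=0, F=1, G=0, H=1

Set A = True and propagate.
The remaining clauses are satisfied by B = False, C = True, D = True, E = False, F = True, G = False, H = True.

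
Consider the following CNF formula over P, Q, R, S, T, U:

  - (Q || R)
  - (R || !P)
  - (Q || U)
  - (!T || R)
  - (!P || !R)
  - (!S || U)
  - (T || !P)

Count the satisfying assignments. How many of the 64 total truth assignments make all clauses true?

13

Split on R, then P.
  R=1, P=1: a clause becomes empty — 0.
  R=1, P=0: T free; 5 ways for (Q,S,U) × 2^1 = 10.
  R=0, P=1: a clause becomes empty — 0.
  R=0, P=0: remaining (Q,S,T,U) ∈ {(1,0,0,0); (1,0,0,1); (1,1,0,1)} — 3.
Total: 0 + 10 + 0 + 3 = 13.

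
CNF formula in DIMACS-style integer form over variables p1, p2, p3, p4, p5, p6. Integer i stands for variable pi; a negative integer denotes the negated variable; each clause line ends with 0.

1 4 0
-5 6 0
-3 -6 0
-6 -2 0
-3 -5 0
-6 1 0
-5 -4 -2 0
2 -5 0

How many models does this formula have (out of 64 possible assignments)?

14

Case analysis on p5 and p6:
  p5=T, p6=T: a clause becomes empty — 0.
  p5=T, p6=F: a clause becomes empty — 0.
  p5=F, p6=T: remaining (p1,p2,p3,p4) ∈ {(T,F,F,F); (T,F,F,T)} — 2.
  p5=F, p6=F: p2, p3 free; 3 ways for (p1,p4) × 2^2 = 12.
Total: 0 + 0 + 2 + 12 = 14.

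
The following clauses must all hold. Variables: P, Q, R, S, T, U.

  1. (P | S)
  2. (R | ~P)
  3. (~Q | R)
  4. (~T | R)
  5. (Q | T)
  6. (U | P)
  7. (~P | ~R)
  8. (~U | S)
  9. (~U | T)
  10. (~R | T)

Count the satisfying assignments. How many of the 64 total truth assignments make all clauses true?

2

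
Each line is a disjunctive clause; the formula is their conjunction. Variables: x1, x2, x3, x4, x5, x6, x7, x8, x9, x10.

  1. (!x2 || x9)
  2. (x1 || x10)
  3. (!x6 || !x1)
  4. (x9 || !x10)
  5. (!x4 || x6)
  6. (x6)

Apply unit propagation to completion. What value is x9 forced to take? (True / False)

(x6) stands alone — x6 = True.
In (!x6 || !x1), !x6 is now false; !x1 must hold, so x1 = False.
(x10 || x1) with x1 = False leaves only x10, so x10 = True.
From (!x10 || x9) and x10 = True: x9 = True.

True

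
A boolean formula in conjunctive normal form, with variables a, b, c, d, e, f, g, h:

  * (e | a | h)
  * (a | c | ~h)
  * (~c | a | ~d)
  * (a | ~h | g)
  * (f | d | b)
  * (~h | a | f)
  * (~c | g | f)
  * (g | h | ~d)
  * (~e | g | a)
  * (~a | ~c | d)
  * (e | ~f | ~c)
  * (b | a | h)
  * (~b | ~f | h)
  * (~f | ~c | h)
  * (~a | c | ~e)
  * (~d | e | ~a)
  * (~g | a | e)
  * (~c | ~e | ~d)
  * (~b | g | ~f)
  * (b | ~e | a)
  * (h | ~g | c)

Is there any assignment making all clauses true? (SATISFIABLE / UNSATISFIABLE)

SATISFIABLE

Try a = True.
Branch on b: take b = True.
For the remaining variables, c = False, d = False, e = False, f = False, g = True, h = True works.
Every clause has at least one true literal under this assignment.
So a=True, b=True, c=False, d=False, e=False, f=False, g=True, h=True is a satisfying assignment.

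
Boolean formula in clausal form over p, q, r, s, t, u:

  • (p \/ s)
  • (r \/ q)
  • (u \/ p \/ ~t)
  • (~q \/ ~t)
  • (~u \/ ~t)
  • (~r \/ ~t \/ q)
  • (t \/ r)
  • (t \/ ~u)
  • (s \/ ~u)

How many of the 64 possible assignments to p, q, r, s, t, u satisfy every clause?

The models are:
  p=F q=F r=T s=T t=F u=F
  p=F q=T r=T s=T t=F u=F
  p=T q=F r=T s=F t=F u=F
  p=T q=F r=T s=T t=F u=F
  p=T q=T r=T s=F t=F u=F
  p=T q=T r=T s=T t=F u=F
Count: 6.

6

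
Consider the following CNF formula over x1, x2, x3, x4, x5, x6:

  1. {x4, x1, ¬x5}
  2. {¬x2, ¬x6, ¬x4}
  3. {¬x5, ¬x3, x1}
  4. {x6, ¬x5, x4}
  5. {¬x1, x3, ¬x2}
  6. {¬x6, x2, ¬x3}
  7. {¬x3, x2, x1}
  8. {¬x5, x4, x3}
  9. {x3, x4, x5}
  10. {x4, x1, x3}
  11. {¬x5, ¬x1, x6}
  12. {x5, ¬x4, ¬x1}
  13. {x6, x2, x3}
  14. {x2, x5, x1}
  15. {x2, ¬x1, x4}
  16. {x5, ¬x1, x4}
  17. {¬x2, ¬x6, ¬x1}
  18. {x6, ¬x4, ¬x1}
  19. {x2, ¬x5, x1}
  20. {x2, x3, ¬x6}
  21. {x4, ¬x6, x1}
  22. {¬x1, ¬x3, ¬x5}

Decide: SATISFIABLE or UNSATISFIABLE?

Try x1 = False.
For the remaining variables, x2 = True, x3 = False, x4 = True, x5 = False, x6 = False works.
So x1=0, x2=1, x3=0, x4=1, x5=0, x6=0 is a satisfying assignment.

SATISFIABLE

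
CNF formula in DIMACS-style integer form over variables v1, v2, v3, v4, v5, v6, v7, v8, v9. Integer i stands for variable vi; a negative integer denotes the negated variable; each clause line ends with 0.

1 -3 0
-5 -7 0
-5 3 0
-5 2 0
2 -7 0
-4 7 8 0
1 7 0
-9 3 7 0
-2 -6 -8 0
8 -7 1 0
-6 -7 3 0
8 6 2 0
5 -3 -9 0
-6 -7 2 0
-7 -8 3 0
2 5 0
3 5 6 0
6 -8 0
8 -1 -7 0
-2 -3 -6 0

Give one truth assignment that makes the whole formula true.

v1=T  v2=T  v3=T  v4=F  v5=T  v6=F  v7=F  v8=F  v9=F

Pure literal: v4 appears only negated; assign v4 = False.
Pure literal: v9 appears only negated; assign v9 = False.
Try v1 = True.
The remaining clauses are satisfied by v2 = True, v3 = True, v5 = True, v6 = False, v7 = False, v8 = False.
Every clause has at least one true literal under this assignment.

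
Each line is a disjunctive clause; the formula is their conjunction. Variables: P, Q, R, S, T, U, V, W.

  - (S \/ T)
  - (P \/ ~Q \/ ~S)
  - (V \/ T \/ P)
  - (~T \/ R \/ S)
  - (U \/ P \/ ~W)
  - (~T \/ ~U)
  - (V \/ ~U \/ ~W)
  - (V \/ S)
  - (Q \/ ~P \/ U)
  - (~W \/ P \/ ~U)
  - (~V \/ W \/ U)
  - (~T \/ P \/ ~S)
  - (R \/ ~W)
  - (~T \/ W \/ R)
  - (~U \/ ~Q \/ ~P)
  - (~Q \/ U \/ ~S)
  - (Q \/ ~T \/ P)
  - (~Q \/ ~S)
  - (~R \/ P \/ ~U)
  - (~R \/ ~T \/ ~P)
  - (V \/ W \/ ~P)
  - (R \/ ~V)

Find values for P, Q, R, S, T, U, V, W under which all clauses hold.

P=True, Q=False, R=True, S=True, T=False, U=True, V=True, W=False

Check each clause:
  1. (S \/ T) — S is true.
  2. (~S \/ ~Q \/ P) — P is true.
  3. (T \/ P \/ V) — P is true.
  4. (S \/ ~T \/ R) — R is true.
  5. (P \/ U \/ ~W) — ~W is true.
  6. (~U \/ ~T) — ~T is true.
  7. (~W \/ V \/ ~U) — ~W is true.
  8. (S \/ V) — S is true.
  9. (~P \/ Q \/ U) — U is true.
  10. (~W \/ P \/ ~U) — ~W is true.
  11. (~V \/ U \/ W) — U is true.
  12. (P \/ ~T \/ ~S) — P is true.
  13. (~W \/ R) — ~W is true.
  14. (R \/ ~T \/ W) — R is true.
  15. (~Q \/ ~U \/ ~P) — ~Q is true.
  16. (~Q \/ ~S \/ U) — ~Q is true.
  17. (P \/ ~T \/ Q) — P is true.
  18. (~Q \/ ~S) — ~Q is true.
  19. (~R \/ ~U \/ P) — P is true.
  20. (~T \/ ~P \/ ~R) — ~T is true.
  21. (W \/ V \/ ~P) — V is true.
  22. (R \/ ~V) — R is true.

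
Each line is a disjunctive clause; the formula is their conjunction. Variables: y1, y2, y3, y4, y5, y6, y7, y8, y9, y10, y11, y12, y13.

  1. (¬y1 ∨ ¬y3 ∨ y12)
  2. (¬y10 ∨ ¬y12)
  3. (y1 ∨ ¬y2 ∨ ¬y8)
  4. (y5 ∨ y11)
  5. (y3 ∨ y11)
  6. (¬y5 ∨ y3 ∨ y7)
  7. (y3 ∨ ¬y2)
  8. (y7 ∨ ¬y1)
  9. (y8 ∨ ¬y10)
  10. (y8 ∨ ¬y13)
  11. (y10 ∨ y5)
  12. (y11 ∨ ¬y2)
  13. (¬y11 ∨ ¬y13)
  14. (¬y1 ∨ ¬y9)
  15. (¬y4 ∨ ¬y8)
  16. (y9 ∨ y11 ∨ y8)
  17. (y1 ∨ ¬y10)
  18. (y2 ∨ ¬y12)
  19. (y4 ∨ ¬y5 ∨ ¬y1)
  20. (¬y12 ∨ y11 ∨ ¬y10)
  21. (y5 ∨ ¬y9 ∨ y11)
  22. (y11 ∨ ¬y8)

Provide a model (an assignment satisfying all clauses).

y1=False, y2=True, y3=True, y4=True, y5=True, y6=True, y7=True, y8=False, y9=False, y10=False, y11=True, y12=True, y13=False

y7 occurs only positively in the remaining clauses — set y7 = True.
Pure literal: y13 appears only negated; assign y13 = False.
Set y1 = False and propagate.
  then y10 is forced to False.
  then y5 is forced to True.
For the remaining variables, y2 = True, y3 = True, y4 = True, y6 = True, y8 = False, y9 = False, y11 = True, y12 = True works.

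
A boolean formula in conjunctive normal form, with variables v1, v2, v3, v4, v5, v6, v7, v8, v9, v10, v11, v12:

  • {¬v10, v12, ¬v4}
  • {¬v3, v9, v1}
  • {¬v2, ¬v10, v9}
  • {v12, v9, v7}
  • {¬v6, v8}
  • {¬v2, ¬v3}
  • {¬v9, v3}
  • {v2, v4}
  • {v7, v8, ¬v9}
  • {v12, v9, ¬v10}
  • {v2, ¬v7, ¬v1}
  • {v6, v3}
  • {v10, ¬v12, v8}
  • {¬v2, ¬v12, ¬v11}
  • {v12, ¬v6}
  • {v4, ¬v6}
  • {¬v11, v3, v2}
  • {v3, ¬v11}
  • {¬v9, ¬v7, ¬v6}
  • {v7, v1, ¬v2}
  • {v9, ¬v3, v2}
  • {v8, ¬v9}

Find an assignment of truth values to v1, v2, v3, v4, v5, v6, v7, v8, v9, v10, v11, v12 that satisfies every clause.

v1 = True  v2 = True  v3 = False  v4 = True  v5 = True  v6 = True  v7 = False  v8 = True  v9 = False  v10 = False  v11 = False  v12 = True

v8 occurs only positively in the remaining clauses — set v8 = True.
Pure literal: v11 appears only negated; assign v11 = False.
Set v1 = True and propagate.
For the remaining variables, v2 = True, v3 = False, v4 = True, v5 = True, v6 = True, v7 = False, v9 = False, v10 = False, v12 = True works.
Every clause has at least one true literal under this assignment.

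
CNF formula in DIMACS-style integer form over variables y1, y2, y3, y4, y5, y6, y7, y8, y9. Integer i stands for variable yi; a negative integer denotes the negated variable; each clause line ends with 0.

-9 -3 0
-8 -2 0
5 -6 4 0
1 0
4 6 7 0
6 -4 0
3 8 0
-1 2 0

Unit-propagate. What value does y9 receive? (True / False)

False

(y1) stands alone — y1 = True.
In (y2 \/ ~y1), ~y1 is now false; y2 must hold, so y2 = True.
(~y2 \/ ~y8) with y2 = True leaves only ~y8, so y8 = False.
In (y3 \/ y8), y8 is now false; y3 must hold, so y3 = True.
From (~y3 \/ ~y9) and y3 = True: y9 = False.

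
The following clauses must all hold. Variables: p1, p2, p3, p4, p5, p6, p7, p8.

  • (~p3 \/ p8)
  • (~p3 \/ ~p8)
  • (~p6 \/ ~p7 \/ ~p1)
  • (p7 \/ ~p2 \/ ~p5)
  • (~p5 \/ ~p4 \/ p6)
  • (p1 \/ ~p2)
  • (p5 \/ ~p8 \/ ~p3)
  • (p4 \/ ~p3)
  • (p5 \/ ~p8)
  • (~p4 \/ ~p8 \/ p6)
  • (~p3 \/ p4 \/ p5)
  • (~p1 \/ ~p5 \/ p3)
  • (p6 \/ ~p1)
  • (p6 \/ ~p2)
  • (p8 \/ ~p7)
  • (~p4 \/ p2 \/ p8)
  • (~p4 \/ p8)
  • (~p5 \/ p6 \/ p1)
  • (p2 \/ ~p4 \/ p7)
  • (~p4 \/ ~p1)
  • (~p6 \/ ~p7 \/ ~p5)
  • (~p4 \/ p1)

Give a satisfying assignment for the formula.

Try p1 = False.
  then p2 is forced to False.
  then p4 is forced to False.
  then p3 is forced to False.
The remaining clauses are satisfied by p5 = False, p6 = True, p7 = False, p8 = False.
Every clause has at least one true literal under this assignment.
Check each clause:
  1. (p8 \/ ~p3) — ~p3 is true.
  2. (~p8 \/ ~p3) — ~p8 is true.
  3. (~p7 \/ ~p1 \/ ~p6) — ~p7 is true.
  4. (~p2 \/ p7 \/ ~p5) — ~p5 is true.
  5. (~p4 \/ p6 \/ ~p5) — ~p5 is true.
  6. (p1 \/ ~p2) — ~p2 is true.
  7. (~p3 \/ p5 \/ ~p8) — ~p8 is true.
  8. (~p3 \/ p4) — ~p3 is true.
  9. (~p8 \/ p5) — ~p8 is true.
  10. (p6 \/ ~p4 \/ ~p8) — ~p8 is true.
  11. (p4 \/ ~p3 \/ p5) — ~p3 is true.
  12. (p3 \/ ~p1 \/ ~p5) — ~p5 is true.
  13. (p6 \/ ~p1) — ~p1 is true.
  14. (p6 \/ ~p2) — p6 is true.
  15. (p8 \/ ~p7) — ~p7 is true.
  16. (~p4 \/ p8 \/ p2) — ~p4 is true.
  17. (~p4 \/ p8) — ~p4 is true.
  18. (p6 \/ p1 \/ ~p5) — ~p5 is true.
  19. (p7 \/ p2 \/ ~p4) — ~p4 is true.
  20. (~p4 \/ ~p1) — ~p4 is true.
  21. (~p6 \/ ~p7 \/ ~p5) — ~p7 is true.
  22. (~p4 \/ p1) — ~p4 is true.

p1 = False, p2 = False, p3 = False, p4 = False, p5 = False, p6 = True, p7 = False, p8 = False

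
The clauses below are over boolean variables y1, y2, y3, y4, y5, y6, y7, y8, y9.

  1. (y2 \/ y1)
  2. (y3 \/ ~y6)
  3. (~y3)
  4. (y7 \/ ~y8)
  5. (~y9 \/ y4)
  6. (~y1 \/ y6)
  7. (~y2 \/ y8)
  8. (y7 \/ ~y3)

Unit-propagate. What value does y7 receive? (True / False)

True

(~y3) stands alone — y3 = False.
In (y3 \/ ~y6), y3 is now false; ~y6 must hold, so y6 = False.
(y6 \/ ~y1) with y6 = False leaves only ~y1, so y1 = False.
(y2 \/ y1): since y1 = False, the clause reduces to (y2). y2 = True.
(~y2 \/ y8) with y2 = True leaves only y8, so y8 = True.
From (~y8 \/ y7) and y8 = True: y7 = True.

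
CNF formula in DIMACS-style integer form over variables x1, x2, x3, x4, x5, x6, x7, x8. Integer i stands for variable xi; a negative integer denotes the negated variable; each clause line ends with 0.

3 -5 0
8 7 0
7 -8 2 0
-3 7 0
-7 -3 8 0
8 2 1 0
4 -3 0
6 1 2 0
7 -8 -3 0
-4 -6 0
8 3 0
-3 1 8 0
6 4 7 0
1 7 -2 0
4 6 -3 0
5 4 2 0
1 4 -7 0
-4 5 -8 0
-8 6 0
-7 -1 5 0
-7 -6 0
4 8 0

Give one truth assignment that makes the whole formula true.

x1=T  x2=T  x3=F  x4=F  x5=F  x6=T  x7=F  x8=T

Check each clause:
  1. (NOT x5 OR x3) — NOT x5 is true.
  2. (x8 OR x7) — x8 is true.
  3. (x2 OR x7 OR NOT x8) — x2 is true.
  4. (x7 OR NOT x3) — NOT x3 is true.
  5. (NOT x3 OR NOT x7 OR x8) — x8 is true.
  6. (x8 OR x2 OR x1) — x8 is true.
  7. (x4 OR NOT x3) — NOT x3 is true.
  8. (x2 OR x6 OR x1) — x1 is true.
  9. (NOT x3 OR NOT x8 OR x7) — NOT x3 is true.
  10. (NOT x4 OR NOT x6) — NOT x4 is true.
  11. (x8 OR x3) — x8 is true.
  12. (NOT x3 OR x1 OR x8) — x8 is true.
  13. (x6 OR x4 OR x7) — x6 is true.
  14. (x7 OR NOT x2 OR x1) — x1 is true.
  15. (NOT x3 OR x4 OR x6) — NOT x3 is true.
  16. (x4 OR x2 OR x5) — x2 is true.
  17. (x1 OR x4 OR NOT x7) — x1 is true.
  18. (NOT x8 OR x5 OR NOT x4) — NOT x4 is true.
  19. (x6 OR NOT x8) — x6 is true.
  20. (NOT x7 OR NOT x1 OR x5) — NOT x7 is true.
  21. (NOT x6 OR NOT x7) — NOT x7 is true.
  22. (x8 OR x4) — x8 is true.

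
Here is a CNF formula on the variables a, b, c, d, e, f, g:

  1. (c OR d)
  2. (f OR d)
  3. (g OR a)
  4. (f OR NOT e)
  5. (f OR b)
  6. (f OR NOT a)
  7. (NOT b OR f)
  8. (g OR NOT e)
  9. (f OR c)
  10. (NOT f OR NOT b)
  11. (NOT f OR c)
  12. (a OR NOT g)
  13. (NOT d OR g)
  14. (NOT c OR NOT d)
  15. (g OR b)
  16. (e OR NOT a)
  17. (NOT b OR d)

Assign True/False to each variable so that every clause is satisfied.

Try a = True.
  then f is forced to True.
  then b is forced to False.
  then c is forced to True.
  then d is forced to False.
  then g is forced to True.
  then e is forced to True.
Check each clause:
  1. (c OR d) — c is true.
  2. (f OR d) — f is true.
  3. (g OR a) — a is true.
  4. (f OR NOT e) — f is true.
  5. (b OR f) — f is true.
  6. (f OR NOT a) — f is true.
  7. (f OR NOT b) — NOT b is true.
  8. (g OR NOT e) — g is true.
  9. (c OR f) — c is true.
  10. (NOT b OR NOT f) — NOT b is true.
  11. (c OR NOT f) — c is true.
  12. (NOT g OR a) — a is true.
  13. (NOT d OR g) — NOT d is true.
  14. (NOT d OR NOT c) — NOT d is true.
  15. (b OR g) — g is true.
  16. (e OR NOT a) — e is true.
  17. (NOT b OR d) — NOT b is true.

a=True  b=False  c=True  d=False  e=True  f=True  g=True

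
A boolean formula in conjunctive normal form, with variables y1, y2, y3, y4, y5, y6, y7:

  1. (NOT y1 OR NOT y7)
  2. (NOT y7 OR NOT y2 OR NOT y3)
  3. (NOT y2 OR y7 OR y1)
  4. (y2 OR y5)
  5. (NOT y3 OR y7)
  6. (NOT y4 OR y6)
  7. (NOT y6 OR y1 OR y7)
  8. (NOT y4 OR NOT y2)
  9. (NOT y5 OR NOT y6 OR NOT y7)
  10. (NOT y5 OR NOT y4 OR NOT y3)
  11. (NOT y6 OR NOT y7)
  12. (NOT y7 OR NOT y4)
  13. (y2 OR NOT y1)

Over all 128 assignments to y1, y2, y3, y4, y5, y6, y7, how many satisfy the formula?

9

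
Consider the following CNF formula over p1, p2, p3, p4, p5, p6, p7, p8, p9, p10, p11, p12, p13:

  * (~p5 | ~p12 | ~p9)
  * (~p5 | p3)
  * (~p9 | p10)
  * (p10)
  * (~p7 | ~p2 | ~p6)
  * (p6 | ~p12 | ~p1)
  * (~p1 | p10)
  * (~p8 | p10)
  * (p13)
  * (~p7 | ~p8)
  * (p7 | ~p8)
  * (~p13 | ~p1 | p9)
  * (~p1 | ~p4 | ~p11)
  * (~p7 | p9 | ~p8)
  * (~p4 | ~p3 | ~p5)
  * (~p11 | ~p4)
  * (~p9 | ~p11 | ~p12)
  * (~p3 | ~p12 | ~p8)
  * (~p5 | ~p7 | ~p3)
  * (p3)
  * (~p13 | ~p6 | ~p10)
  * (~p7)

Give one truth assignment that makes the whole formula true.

p1=False, p2=True, p3=True, p4=False, p5=True, p6=False, p7=False, p8=False, p9=True, p10=True, p11=True, p12=False, p13=True

Unit propagation: (p10) forces p10 = True.
The clause (p13) is unit: p13 must be True.
(p3) is a unit clause, so p3 = True.
The clause (~p6) is unit: p6 must be False.
The clause (~p7) is unit: p7 must be False.
Unit propagation: (~p8) forces p8 = False.
p1 occurs only negated in the remaining clauses — set p1 = False.
Pure literal: p4 appears only negated; assign p4 = False.
Set p5 = True and propagate.
Set p9 = True and propagate.
  then p12 is forced to False.
p2, p11 are now unconstrained; take p2 = True, p11 = True.
Every clause has at least one true literal under this assignment.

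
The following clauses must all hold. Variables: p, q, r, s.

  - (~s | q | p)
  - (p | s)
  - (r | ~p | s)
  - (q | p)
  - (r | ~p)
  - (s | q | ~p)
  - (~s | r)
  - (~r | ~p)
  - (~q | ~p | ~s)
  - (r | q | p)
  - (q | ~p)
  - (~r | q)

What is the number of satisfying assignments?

1

Satisfying assignments:
  p=0 q=1 r=1 s=1
Count: 1.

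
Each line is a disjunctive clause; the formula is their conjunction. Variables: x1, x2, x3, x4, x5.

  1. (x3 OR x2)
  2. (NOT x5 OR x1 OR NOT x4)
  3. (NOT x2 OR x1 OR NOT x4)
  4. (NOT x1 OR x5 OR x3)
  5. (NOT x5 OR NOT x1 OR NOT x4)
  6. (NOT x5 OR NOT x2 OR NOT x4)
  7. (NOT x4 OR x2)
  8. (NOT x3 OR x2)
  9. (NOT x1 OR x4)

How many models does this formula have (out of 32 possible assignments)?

5

Satisfying assignments:
  x1=0 x2=1 x3=0 x4=0 x5=0
  x1=0 x2=1 x3=0 x4=0 x5=1
  x1=0 x2=1 x3=1 x4=0 x5=0
  x1=0 x2=1 x3=1 x4=0 x5=1
  x1=1 x2=1 x3=1 x4=1 x5=0
That's 5 in total.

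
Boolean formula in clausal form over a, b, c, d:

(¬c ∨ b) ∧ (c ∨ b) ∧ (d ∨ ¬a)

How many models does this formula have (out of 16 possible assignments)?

6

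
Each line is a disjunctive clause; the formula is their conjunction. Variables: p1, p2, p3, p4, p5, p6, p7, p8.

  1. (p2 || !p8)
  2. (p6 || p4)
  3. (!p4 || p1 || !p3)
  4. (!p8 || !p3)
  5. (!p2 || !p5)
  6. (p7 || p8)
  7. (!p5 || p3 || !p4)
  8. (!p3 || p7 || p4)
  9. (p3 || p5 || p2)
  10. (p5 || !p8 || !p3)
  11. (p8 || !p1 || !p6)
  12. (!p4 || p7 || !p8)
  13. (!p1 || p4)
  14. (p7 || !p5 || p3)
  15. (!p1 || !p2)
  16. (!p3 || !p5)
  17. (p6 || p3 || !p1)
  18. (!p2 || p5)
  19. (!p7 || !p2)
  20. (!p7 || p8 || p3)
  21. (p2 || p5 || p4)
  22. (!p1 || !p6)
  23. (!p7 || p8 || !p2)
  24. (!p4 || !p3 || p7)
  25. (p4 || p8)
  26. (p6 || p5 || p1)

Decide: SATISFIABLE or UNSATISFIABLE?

Set p1 = True and propagate.
  then p4 is forced to True.
  then p2 is forced to False.
  then p8 is forced to False.
  then p7 is forced to True.
  then p6 is forced to False.
  then p3 is forced to True.
  then p5 is forced to False.
So p1=1, p2=0, p3=1, p4=1, p5=0, p6=0, p7=1, p8=0 is a satisfying assignment.

SATISFIABLE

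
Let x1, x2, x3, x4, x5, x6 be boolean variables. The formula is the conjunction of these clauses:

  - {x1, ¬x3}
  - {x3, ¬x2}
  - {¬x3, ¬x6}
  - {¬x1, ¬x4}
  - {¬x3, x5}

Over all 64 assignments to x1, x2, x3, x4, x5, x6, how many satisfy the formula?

14

Case analysis on x3 and x1:
  x3=1, x1=1: remaining (x2,x4,x5,x6) ∈ {(0,0,1,0); (1,0,1,0)} — 2.
  x3=1, x1=0: a clause becomes empty — 0.
  x3=0, x1=1: remaining (x2,x4,x5,x6) ∈ {(0,0,0,0); (0,0,0,1); (0,0,1,0); (0,0,1,1)} — 4.
  x3=0, x1=0: forces x2=0; x4, x5, x6 free → 2^3 = 8.
Total: 2 + 0 + 4 + 8 = 14.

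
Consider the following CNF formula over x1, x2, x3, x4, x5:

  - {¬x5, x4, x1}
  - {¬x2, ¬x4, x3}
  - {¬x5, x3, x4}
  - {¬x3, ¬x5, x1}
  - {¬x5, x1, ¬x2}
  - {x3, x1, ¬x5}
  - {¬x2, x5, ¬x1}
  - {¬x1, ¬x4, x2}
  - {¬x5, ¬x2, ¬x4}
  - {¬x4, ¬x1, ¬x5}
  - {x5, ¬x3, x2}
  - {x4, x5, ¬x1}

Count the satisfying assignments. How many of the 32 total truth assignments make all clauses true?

7

Satisfying assignments:
  x1=0 x2=0 x3=0 x4=0 x5=0
  x1=0 x2=0 x3=0 x4=1 x5=0
  x1=0 x2=1 x3=0 x4=0 x5=0
  x1=0 x2=1 x3=1 x4=0 x5=0
  x1=0 x2=1 x3=1 x4=1 x5=0
  x1=1 x2=0 x3=1 x4=0 x5=1
  x1=1 x2=1 x3=1 x4=0 x5=1
That's 7 in total.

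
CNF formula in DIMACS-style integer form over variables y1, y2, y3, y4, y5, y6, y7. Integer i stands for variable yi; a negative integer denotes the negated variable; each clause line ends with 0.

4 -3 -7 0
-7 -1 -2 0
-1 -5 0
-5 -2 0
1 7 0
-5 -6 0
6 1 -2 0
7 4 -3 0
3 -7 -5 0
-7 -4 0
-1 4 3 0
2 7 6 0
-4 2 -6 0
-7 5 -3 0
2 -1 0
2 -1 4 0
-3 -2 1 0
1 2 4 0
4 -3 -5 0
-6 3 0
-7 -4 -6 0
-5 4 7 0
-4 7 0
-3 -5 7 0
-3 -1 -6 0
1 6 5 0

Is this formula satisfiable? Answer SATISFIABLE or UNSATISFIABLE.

y7 = True:
  propagation gives y4=False, y3=False, y5=False, y1=False; an empty clause results — contradiction.
y7 = False:
  propagation gives y1=True, y5=False, y2=True, y4=False; an empty clause results — contradiction.
Every branch closes, so no satisfying assignment exists.

UNSATISFIABLE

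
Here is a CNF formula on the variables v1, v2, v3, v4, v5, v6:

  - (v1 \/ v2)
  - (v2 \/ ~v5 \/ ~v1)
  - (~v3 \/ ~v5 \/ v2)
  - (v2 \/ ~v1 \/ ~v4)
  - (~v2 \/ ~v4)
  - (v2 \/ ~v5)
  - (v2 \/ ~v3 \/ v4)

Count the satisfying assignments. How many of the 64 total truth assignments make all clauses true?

Split on v2, then v1.
  v2=1, v1=1: forces v4=0; v3, v5, v6 free → 2^3 = 8.
  v2=1, v1=0: forces v4=0; v3, v5, v6 free → 2^3 = 8.
  v2=0, v1=1: remaining (v3,v4,v5,v6) ∈ {(0,0,0,0); (0,0,0,1)} — 2.
  v2=0, v1=0: a clause becomes empty — 0.
Total: 8 + 8 + 2 + 0 = 18.

18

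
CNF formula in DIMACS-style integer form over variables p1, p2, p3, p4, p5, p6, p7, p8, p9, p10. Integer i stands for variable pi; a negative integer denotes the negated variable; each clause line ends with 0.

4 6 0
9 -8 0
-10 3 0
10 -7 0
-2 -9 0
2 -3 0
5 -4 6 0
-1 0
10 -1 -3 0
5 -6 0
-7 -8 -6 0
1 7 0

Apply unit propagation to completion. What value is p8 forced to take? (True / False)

False

Unit clause (NOT p1) sets p1 = False.
(p7 OR p1): since p1 = False, the clause reduces to (p7). p7 = True.
From (p10 OR NOT p7) and p7 = True: p10 = True.
(NOT p10 OR p3) with p10 = True leaves only p3, so p3 = True.
From (p2 OR NOT p3) and p3 = True: p2 = True.
(NOT p9 OR NOT p2): since p2 = True, the clause reduces to (NOT p9). p9 = False.
From (NOT p8 OR p9) and p9 = False: p8 = False.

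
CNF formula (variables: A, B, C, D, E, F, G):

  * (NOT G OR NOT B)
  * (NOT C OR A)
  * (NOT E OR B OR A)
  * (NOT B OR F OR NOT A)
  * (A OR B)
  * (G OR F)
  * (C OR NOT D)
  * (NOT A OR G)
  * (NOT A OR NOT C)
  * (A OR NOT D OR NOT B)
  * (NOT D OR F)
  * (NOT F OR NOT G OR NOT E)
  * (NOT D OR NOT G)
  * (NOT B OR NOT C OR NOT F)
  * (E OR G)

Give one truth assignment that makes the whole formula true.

A=False  B=True  C=False  D=False  E=True  F=True  G=False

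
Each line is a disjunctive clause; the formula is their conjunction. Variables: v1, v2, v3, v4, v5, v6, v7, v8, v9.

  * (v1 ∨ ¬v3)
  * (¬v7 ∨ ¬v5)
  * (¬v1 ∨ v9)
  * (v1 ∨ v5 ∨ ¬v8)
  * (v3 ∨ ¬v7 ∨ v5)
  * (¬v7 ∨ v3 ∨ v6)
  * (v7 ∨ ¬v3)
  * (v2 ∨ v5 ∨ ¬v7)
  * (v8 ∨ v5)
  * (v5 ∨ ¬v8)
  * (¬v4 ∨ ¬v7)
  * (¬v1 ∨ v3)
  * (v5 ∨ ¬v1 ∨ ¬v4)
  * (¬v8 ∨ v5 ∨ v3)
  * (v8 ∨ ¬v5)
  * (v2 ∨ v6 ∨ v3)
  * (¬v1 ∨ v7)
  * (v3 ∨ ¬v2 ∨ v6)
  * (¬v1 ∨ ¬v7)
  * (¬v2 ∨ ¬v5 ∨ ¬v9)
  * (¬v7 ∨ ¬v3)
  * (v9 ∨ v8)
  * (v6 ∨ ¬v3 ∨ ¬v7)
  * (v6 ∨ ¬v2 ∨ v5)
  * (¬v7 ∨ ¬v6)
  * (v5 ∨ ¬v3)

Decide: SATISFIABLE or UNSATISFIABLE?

SATISFIABLE

Pure literal: v4 appears only negated; assign v4 = False.
Try v1 = False.
  then v3 is forced to False.
Set v2 = False and propagate.
  then v6 is forced to True.
  then v7 is forced to False.
The remaining clauses are satisfied by v5 = True, v8 = True, v9 = True.
So v1 = False, v2 = False, v3 = False, v4 = False, v5 = True, v6 = True, v7 = False, v8 = True, v9 = True is a satisfying assignment.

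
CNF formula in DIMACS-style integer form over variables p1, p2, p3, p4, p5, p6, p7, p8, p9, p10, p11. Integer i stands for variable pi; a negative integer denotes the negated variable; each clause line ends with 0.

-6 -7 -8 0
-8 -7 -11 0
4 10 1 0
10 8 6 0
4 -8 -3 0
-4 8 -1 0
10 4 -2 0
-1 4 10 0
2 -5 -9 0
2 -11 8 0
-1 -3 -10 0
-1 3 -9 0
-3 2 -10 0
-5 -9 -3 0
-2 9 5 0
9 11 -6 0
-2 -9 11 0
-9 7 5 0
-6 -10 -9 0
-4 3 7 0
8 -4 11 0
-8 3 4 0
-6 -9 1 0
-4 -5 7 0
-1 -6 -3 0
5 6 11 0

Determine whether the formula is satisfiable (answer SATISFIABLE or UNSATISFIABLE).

SATISFIABLE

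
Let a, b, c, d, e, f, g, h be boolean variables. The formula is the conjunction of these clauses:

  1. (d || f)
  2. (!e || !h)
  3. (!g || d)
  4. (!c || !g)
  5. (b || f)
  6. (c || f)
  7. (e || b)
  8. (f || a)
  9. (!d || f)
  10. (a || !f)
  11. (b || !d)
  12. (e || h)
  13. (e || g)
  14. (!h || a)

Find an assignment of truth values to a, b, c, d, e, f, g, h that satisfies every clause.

Pure literal: a appears only positively; assign a = True.
Pure literal: b appears only positively; assign b = True.
Try c = True.
  then g is forced to False.
  then e is forced to True.
  then h is forced to False.
Branch on d: take d = False.
  then f is forced to True.
Every clause has at least one true literal under this assignment.

a=1, b=1, c=1, d=0, e=1, f=1, g=0, h=0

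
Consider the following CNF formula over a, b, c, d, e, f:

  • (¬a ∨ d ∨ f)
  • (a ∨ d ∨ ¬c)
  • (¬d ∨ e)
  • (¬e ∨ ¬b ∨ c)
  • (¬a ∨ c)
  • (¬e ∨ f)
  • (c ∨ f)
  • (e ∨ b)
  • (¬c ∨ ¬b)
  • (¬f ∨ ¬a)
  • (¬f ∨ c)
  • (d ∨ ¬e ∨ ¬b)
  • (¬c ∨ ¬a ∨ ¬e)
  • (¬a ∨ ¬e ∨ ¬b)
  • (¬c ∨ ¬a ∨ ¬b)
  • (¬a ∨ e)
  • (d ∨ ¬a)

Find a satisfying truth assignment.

a=F, b=F, c=T, d=T, e=T, f=T

Check each clause:
  1. (¬a ∨ d ∨ f) — d is true.
  2. (a ∨ ¬c ∨ d) — d is true.
  3. (e ∨ ¬d) — e is true.
  4. (¬b ∨ c ∨ ¬e) — c is true.
  5. (¬a ∨ c) — c is true.
  6. (¬e ∨ f) — f is true.
  7. (f ∨ c) — c is true.
  8. (e ∨ b) — e is true.
  9. (¬b ∨ ¬c) — ¬b is true.
  10. (¬a ∨ ¬f) — ¬a is true.
  11. (c ∨ ¬f) — c is true.
  12. (d ∨ ¬b ∨ ¬e) — d is true.
  13. (¬a ∨ ¬e ∨ ¬c) — ¬a is true.
  14. (¬a ∨ ¬e ∨ ¬b) — ¬b is true.
  15. (¬a ∨ ¬c ∨ ¬b) — ¬a is true.
  16. (e ∨ ¬a) — e is true.
  17. (d ∨ ¬a) — d is true.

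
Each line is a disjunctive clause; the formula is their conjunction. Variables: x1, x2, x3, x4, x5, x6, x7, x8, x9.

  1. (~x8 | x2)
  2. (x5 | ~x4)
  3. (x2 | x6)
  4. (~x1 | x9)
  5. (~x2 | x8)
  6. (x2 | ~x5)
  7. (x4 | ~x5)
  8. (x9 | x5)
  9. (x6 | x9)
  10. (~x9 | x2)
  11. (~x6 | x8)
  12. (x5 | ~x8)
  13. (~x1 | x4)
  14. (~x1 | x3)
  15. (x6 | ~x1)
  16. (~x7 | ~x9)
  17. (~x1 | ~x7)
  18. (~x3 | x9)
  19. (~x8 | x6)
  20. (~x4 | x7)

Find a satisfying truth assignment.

x1=F, x2=T, x3=F, x4=T, x5=T, x6=T, x7=T, x8=T, x9=F

Check each clause:
  1. (~x8 | x2) — x2 is true.
  2. (~x4 | x5) — x5 is true.
  3. (x2 | x6) — x2 is true.
  4. (x9 | ~x1) — ~x1 is true.
  5. (x8 | ~x2) — x8 is true.
  6. (x2 | ~x5) — x2 is true.
  7. (~x5 | x4) — x4 is true.
  8. (x9 | x5) — x5 is true.
  9. (x9 | x6) — x6 is true.
  10. (~x9 | x2) — x2 is true.
  11. (x8 | ~x6) — x8 is true.
  12. (~x8 | x5) — x5 is true.
  13. (x4 | ~x1) — x4 is true.
  14. (~x1 | x3) — ~x1 is true.
  15. (~x1 | x6) — x6 is true.
  16. (~x9 | ~x7) — ~x9 is true.
  17. (~x1 | ~x7) — ~x1 is true.
  18. (x9 | ~x3) — ~x3 is true.
  19. (~x8 | x6) — x6 is true.
  20. (~x4 | x7) — x7 is true.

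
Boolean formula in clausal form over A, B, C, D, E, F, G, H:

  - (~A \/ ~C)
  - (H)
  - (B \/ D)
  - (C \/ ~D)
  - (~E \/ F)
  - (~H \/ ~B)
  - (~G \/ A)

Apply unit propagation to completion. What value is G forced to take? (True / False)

False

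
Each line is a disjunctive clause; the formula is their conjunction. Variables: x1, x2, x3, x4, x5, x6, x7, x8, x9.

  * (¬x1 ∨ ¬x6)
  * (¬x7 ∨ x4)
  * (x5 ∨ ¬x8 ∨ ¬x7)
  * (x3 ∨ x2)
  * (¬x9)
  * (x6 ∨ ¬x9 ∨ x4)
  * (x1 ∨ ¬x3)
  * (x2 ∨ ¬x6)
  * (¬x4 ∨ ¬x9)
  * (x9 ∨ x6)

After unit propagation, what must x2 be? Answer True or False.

Unit clause (¬x9) sets x9 = False.
(x6 ∨ x9) with x9 = False leaves only x6, so x6 = True.
(¬x1 ∨ ¬x6) with x6 = True leaves only ¬x1, so x1 = False.
(x1 ∨ ¬x3) with x1 = False leaves only ¬x3, so x3 = False.
(x3 ∨ x2) with x3 = False leaves only x2, so x2 = True.

True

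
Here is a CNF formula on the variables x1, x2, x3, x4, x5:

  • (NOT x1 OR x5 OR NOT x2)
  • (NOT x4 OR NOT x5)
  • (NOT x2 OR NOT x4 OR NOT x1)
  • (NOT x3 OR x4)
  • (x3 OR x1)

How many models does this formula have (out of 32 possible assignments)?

7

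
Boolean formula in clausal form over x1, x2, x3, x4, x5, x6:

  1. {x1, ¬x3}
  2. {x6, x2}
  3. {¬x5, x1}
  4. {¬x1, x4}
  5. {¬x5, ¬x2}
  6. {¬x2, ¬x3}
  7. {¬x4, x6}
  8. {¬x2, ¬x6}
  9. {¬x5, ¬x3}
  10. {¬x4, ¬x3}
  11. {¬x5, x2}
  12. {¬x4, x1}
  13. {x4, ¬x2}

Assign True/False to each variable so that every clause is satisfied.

x1 = True, x2 = False, x3 = False, x4 = True, x5 = False, x6 = True

Check each clause:
  1. {¬x3, x1} — x1 is true.
  2. {x2, x6} — x6 is true.
  3. {x1, ¬x5} — x1 is true.
  4. {x4, ¬x1} — x4 is true.
  5. {¬x5, ¬x2} — ¬x5 is true.
  6. {¬x2, ¬x3} — ¬x3 is true.
  7. {¬x4, x6} — x6 is true.
  8. {¬x2, ¬x6} — ¬x2 is true.
  9. {¬x5, ¬x3} — ¬x5 is true.
  10. {¬x4, ¬x3} — ¬x3 is true.
  11. {¬x5, x2} — ¬x5 is true.
  12. {x1, ¬x4} — x1 is true.
  13. {¬x2, x4} — x4 is true.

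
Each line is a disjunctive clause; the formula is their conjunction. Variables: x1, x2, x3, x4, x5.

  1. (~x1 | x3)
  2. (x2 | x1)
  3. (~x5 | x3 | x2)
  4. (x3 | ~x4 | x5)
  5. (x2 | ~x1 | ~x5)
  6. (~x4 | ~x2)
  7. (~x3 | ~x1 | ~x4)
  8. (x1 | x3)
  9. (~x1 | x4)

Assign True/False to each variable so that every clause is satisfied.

x1 = False, x2 = True, x3 = True, x4 = False, x5 = False

Check each clause:
  1. (x3 | ~x1) — x3 is true.
  2. (x2 | x1) — x2 is true.
  3. (x2 | ~x5 | x3) — x2 is true.
  4. (x3 | ~x4 | x5) — x3 is true.
  5. (~x5 | x2 | ~x1) — x2 is true.
  6. (~x4 | ~x2) — ~x4 is true.
  7. (~x1 | ~x4 | ~x3) — ~x4 is true.
  8. (x1 | x3) — x3 is true.
  9. (~x1 | x4) — ~x1 is true.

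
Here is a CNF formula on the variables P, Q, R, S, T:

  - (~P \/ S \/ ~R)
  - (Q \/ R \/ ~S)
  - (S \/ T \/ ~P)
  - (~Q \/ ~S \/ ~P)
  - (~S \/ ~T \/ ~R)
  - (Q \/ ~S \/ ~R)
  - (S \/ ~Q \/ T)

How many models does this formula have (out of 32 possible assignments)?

11

Case analysis on S and Q:
  S=1, Q=1: remaining (P,R,T) ∈ {(0,0,0); (0,0,1); (0,1,0)} — 3.
  S=1, Q=0: a clause becomes empty — 0.
  S=0, Q=1: remaining (P,R,T) ∈ {(0,0,1); (0,1,1); (1,0,1)} — 3.
  S=0, Q=0: 5 of the 8 assignments to (P,R,T) work.
Total: 3 + 0 + 3 + 5 = 11.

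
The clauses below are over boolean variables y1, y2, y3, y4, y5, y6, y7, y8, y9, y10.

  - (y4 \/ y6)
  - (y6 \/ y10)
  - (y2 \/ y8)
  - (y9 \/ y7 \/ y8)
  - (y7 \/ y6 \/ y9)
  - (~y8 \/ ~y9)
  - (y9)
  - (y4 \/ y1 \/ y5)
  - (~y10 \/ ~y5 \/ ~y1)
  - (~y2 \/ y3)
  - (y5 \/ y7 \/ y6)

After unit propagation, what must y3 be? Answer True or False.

True

Unit clause (y9) sets y9 = True.
In (~y9 \/ ~y8), ~y9 is now false; ~y8 must hold, so y8 = False.
In (y2 \/ y8), y8 is now false; y2 must hold, so y2 = True.
(~y2 \/ y3): since y2 = True, the clause reduces to (y3). y3 = True.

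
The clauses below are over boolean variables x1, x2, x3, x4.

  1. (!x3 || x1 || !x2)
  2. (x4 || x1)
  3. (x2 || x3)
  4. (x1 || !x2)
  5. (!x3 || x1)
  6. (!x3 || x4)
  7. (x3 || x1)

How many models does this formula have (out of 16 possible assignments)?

4

The models are:
  x1=1 x2=0 x3=1 x4=1
  x1=1 x2=1 x3=0 x4=0
  x1=1 x2=1 x3=0 x4=1
  x1=1 x2=1 x3=1 x4=1
Count: 4.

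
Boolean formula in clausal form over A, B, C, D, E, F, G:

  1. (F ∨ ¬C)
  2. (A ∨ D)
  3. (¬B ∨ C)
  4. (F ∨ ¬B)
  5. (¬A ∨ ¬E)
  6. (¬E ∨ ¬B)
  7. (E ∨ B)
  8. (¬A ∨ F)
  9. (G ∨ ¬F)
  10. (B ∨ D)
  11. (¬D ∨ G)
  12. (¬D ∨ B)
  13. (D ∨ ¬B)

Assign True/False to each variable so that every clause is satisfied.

Pure literal: G appears only positively; assign G = True.
Try A = True.
  then E is forced to False.
  then B is forced to True.
  then C is forced to True.
  then F is forced to True.
  then D is forced to True.
Check each clause:
  1. (F ∨ ¬C) — F is true.
  2. (A ∨ D) — A is true.
  3. (C ∨ ¬B) — C is true.
  4. (¬B ∨ F) — F is true.
  5. (¬A ∨ ¬E) — ¬E is true.
  6. (¬E ∨ ¬B) — ¬E is true.
  7. (B ∨ E) — B is true.
  8. (F ∨ ¬A) — F is true.
  9. (G ∨ ¬F) — G is true.
  10. (B ∨ D) — B is true.
  11. (G ∨ ¬D) — G is true.
  12. (¬D ∨ B) — B is true.
  13. (D ∨ ¬B) — D is true.

A=T, B=T, C=T, D=T, E=F, F=T, G=T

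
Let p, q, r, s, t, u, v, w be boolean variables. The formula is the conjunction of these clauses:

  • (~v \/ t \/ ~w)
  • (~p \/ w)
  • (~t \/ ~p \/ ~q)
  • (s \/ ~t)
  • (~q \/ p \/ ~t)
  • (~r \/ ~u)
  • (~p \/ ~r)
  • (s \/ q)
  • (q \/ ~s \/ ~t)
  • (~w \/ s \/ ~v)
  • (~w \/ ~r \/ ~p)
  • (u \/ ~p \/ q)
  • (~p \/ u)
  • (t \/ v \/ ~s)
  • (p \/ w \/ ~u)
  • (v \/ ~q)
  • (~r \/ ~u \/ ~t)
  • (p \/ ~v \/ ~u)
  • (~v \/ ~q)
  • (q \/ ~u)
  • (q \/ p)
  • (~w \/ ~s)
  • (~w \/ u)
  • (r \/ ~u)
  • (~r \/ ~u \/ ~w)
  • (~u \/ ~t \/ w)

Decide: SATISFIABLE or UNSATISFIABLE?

UNSATISFIABLE

u = True:
  propagation gives r=False; an empty clause results — contradiction.
u = False:
  propagation gives p=False, q=True, t=False, v=True; an empty clause results — contradiction.
Every branch closes, so no satisfying assignment exists.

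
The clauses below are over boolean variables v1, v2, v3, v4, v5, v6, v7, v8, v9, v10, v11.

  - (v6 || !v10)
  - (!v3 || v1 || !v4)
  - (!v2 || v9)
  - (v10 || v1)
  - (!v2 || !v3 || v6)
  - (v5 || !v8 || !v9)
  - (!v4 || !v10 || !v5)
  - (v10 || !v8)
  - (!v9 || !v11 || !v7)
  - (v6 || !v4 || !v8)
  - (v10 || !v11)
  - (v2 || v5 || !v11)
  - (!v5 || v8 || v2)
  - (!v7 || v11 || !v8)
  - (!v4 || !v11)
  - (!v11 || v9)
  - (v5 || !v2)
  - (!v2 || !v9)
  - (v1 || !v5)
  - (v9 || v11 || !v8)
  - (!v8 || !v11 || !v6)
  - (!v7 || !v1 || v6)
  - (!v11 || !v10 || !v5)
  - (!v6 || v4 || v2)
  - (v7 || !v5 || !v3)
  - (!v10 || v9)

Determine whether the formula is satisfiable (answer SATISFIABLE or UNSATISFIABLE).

SATISFIABLE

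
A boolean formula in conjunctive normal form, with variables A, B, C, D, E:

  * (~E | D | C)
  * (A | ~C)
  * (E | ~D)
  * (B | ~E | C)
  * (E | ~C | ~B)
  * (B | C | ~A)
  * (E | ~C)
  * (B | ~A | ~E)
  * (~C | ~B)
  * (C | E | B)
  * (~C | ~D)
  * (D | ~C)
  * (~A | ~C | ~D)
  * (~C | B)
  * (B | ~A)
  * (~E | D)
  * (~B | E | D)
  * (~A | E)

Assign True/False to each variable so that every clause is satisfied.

Try A = True.
  then B is forced to True.
  then C is forced to False.
  then E is forced to True.
  then D is forced to True.
Every clause has at least one true literal under this assignment.

A=1, B=1, C=0, D=1, E=1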